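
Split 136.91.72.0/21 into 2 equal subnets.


New prefix = 21 + 1 = 22
Each subnet has 1024 addresses
  136.91.72.0/22
  136.91.76.0/22
Subnets: 136.91.72.0/22, 136.91.76.0/22


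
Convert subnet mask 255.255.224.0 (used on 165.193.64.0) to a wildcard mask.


Subnet mask: 255.255.224.0
Wildcard = 255.255.255.255 - subnet mask
255 - 255 = 0
255 - 255 = 0
255 - 224 = 31
255 - 0 = 255
Wildcard: 0.0.31.255


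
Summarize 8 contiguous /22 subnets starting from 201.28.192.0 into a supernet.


Original prefix: /22
Number of subnets: 8 = 2^3
New prefix = 22 - 3 = 19
Supernet: 201.28.192.0/19


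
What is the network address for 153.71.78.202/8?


IP:   10011001.01000111.01001110.11001010
Mask: 11111111.00000000.00000000.00000000
AND operation:
Net:  10011001.00000000.00000000.00000000
Network: 153.0.0.0/8


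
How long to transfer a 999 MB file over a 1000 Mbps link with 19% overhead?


Effective throughput = 1000 * (1 - 19/100) = 810 Mbps
File size in Mb = 999 * 8 = 7992 Mb
Time = 7992 / 810
Time = 9.8667 seconds


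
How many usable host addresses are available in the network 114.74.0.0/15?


Host bits = 32 - 15 = 17
Total addresses = 2^17 = 131072
Usable = total - 2 (network and broadcast)
Usable hosts: 131070


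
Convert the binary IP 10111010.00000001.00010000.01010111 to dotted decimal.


10111010 = 186
00000001 = 1
00010000 = 16
01010111 = 87
IP: 186.1.16.87


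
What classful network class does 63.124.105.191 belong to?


First octet: 63
Binary: 00111111
0xxxxxxx -> Class A (1-126)
Class A, default mask 255.0.0.0 (/8)


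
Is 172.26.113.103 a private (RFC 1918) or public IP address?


RFC 1918 private ranges:
  10.0.0.0/8 (10.0.0.0 - 10.255.255.255)
  172.16.0.0/12 (172.16.0.0 - 172.31.255.255)
  192.168.0.0/16 (192.168.0.0 - 192.168.255.255)
Private (in 172.16.0.0/12)


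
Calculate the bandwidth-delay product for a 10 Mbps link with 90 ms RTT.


BDP = bandwidth * RTT
= 10 Mbps * 90 ms
= 10 * 1e6 * 90 / 1000 bits
= 900000 bits
= 112500 bytes
= 109.8633 KB
BDP = 900000 bits (112500 bytes)


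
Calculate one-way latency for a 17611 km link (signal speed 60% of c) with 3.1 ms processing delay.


Speed = 0.6 * 3e5 km/s = 180000 km/s
Propagation delay = 17611 / 180000 = 0.0978 s = 97.8389 ms
Processing delay = 3.1 ms
Total one-way latency = 100.9389 ms


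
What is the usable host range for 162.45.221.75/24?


Network: 162.45.221.0
Broadcast: 162.45.221.255
First usable = network + 1
Last usable = broadcast - 1
Range: 162.45.221.1 to 162.45.221.254


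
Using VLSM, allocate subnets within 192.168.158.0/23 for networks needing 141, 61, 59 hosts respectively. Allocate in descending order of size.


141 hosts -> /24 (254 usable): 192.168.158.0/24
61 hosts -> /26 (62 usable): 192.168.159.0/26
59 hosts -> /26 (62 usable): 192.168.159.64/26
Allocation: 192.168.158.0/24 (141 hosts, 254 usable); 192.168.159.0/26 (61 hosts, 62 usable); 192.168.159.64/26 (59 hosts, 62 usable)


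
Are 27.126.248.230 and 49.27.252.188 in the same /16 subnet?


Mask: 255.255.0.0
27.126.248.230 AND mask = 27.126.0.0
49.27.252.188 AND mask = 49.27.0.0
No, different subnets (27.126.0.0 vs 49.27.0.0)


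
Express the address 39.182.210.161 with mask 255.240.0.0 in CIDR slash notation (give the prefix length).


Binary: 11111111.11110000.00000000.00000000
Count leading 1s
Prefix: /12


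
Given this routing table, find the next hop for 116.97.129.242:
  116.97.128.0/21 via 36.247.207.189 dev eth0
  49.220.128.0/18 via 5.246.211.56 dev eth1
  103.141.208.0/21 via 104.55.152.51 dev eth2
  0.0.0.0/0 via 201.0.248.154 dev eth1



Longest prefix match for 116.97.129.242:
  /21 116.97.128.0: MATCH
  /18 49.220.128.0: no
  /21 103.141.208.0: no
  /0 0.0.0.0: MATCH
Selected: next-hop 36.247.207.189 via eth0 (matched /21)


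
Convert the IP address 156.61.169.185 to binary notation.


156 = 10011100
61 = 00111101
169 = 10101001
185 = 10111001
Binary: 10011100.00111101.10101001.10111001


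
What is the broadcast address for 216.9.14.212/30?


Network: 216.9.14.212/30
Host bits = 2
Set all host bits to 1:
Broadcast: 216.9.14.215


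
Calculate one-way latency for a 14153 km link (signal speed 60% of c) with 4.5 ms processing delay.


Speed = 0.6 * 3e5 km/s = 180000 km/s
Propagation delay = 14153 / 180000 = 0.0786 s = 78.6278 ms
Processing delay = 4.5 ms
Total one-way latency = 83.1278 ms


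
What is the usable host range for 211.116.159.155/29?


Network: 211.116.159.152
Broadcast: 211.116.159.159
First usable = network + 1
Last usable = broadcast - 1
Range: 211.116.159.153 to 211.116.159.158


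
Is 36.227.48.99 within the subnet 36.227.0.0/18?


Subnet network: 36.227.0.0
Test IP AND mask: 36.227.0.0
Yes, 36.227.48.99 is in 36.227.0.0/18


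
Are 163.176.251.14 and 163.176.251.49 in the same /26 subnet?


Mask: 255.255.255.192
163.176.251.14 AND mask = 163.176.251.0
163.176.251.49 AND mask = 163.176.251.0
Yes, same subnet (163.176.251.0)


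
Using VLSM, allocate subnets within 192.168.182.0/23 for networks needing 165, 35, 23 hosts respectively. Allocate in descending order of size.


165 hosts -> /24 (254 usable): 192.168.182.0/24
35 hosts -> /26 (62 usable): 192.168.183.0/26
23 hosts -> /27 (30 usable): 192.168.183.64/27
Allocation: 192.168.182.0/24 (165 hosts, 254 usable); 192.168.183.0/26 (35 hosts, 62 usable); 192.168.183.64/27 (23 hosts, 30 usable)


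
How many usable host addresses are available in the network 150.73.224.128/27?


Host bits = 32 - 27 = 5
Total addresses = 2^5 = 32
Usable = total - 2 (network and broadcast)
Usable hosts: 30


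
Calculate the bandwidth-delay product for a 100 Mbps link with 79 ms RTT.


BDP = bandwidth * RTT
= 100 Mbps * 79 ms
= 100 * 1e6 * 79 / 1000 bits
= 7900000 bits
= 987500 bytes
= 964.3555 KB
BDP = 7900000 bits (987500 bytes)


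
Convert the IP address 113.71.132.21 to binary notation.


113 = 01110001
71 = 01000111
132 = 10000100
21 = 00010101
Binary: 01110001.01000111.10000100.00010101


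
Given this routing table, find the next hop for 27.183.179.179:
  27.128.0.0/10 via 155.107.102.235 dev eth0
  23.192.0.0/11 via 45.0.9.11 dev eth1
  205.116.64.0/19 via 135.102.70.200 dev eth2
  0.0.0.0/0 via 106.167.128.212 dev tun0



Longest prefix match for 27.183.179.179:
  /10 27.128.0.0: MATCH
  /11 23.192.0.0: no
  /19 205.116.64.0: no
  /0 0.0.0.0: MATCH
Selected: next-hop 155.107.102.235 via eth0 (matched /10)


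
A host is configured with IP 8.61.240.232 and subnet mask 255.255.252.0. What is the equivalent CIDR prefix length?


Binary: 11111111.11111111.11111100.00000000
Count leading 1s
Prefix: /22


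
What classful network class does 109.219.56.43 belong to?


First octet: 109
Binary: 01101101
0xxxxxxx -> Class A (1-126)
Class A, default mask 255.0.0.0 (/8)


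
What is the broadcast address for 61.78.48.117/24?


Network: 61.78.48.0/24
Host bits = 8
Set all host bits to 1:
Broadcast: 61.78.48.255


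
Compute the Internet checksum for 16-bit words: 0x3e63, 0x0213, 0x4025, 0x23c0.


Sum all words (with carry folding):
+ 0x3e63 = 0x3e63
+ 0x0213 = 0x4076
+ 0x4025 = 0x809b
+ 0x23c0 = 0xa45b
One's complement: ~0xa45b
Checksum = 0x5ba4


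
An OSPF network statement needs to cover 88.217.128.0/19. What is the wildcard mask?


Subnet mask: 255.255.224.0
Wildcard = 255.255.255.255 - subnet mask
255 - 255 = 0
255 - 255 = 0
255 - 224 = 31
255 - 0 = 255
Wildcard: 0.0.31.255


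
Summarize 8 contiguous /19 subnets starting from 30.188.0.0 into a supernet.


Original prefix: /19
Number of subnets: 8 = 2^3
New prefix = 19 - 3 = 16
Supernet: 30.188.0.0/16


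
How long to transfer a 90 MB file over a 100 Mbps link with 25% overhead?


Effective throughput = 100 * (1 - 25/100) = 75 Mbps
File size in Mb = 90 * 8 = 720 Mb
Time = 720 / 75
Time = 9.6 seconds


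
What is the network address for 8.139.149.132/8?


IP:   00001000.10001011.10010101.10000100
Mask: 11111111.00000000.00000000.00000000
AND operation:
Net:  00001000.00000000.00000000.00000000
Network: 8.0.0.0/8


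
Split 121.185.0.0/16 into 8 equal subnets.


New prefix = 16 + 3 = 19
Each subnet has 8192 addresses
  121.185.0.0/19
  121.185.32.0/19
  121.185.64.0/19
  121.185.96.0/19
  121.185.128.0/19
  121.185.160.0/19
  121.185.192.0/19
  121.185.224.0/19
Subnets: 121.185.0.0/19, 121.185.32.0/19, 121.185.64.0/19, 121.185.96.0/19, 121.185.128.0/19, 121.185.160.0/19, 121.185.192.0/19, 121.185.224.0/19


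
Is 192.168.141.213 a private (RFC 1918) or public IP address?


RFC 1918 private ranges:
  10.0.0.0/8 (10.0.0.0 - 10.255.255.255)
  172.16.0.0/12 (172.16.0.0 - 172.31.255.255)
  192.168.0.0/16 (192.168.0.0 - 192.168.255.255)
Private (in 192.168.0.0/16)


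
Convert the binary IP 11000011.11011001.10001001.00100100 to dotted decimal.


11000011 = 195
11011001 = 217
10001001 = 137
00100100 = 36
IP: 195.217.137.36


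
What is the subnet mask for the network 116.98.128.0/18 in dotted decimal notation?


/18 means 18 network bits, 14 host bits
Binary: 11111111111111111100000000000000
Mask: 255.255.192.0


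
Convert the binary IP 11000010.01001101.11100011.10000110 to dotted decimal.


11000010 = 194
01001101 = 77
11100011 = 227
10000110 = 134
IP: 194.77.227.134


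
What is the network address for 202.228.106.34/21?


IP:   11001010.11100100.01101010.00100010
Mask: 11111111.11111111.11111000.00000000
AND operation:
Net:  11001010.11100100.01101000.00000000
Network: 202.228.104.0/21


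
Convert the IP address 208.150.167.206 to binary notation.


208 = 11010000
150 = 10010110
167 = 10100111
206 = 11001110
Binary: 11010000.10010110.10100111.11001110


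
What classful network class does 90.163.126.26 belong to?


First octet: 90
Binary: 01011010
0xxxxxxx -> Class A (1-126)
Class A, default mask 255.0.0.0 (/8)


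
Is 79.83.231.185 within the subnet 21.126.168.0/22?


Subnet network: 21.126.168.0
Test IP AND mask: 79.83.228.0
No, 79.83.231.185 is not in 21.126.168.0/22


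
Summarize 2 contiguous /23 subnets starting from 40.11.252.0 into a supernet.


Original prefix: /23
Number of subnets: 2 = 2^1
New prefix = 23 - 1 = 22
Supernet: 40.11.252.0/22


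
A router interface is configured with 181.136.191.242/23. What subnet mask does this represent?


/23 means 23 network bits, 9 host bits
Binary: 11111111111111111111111000000000
Mask: 255.255.254.0


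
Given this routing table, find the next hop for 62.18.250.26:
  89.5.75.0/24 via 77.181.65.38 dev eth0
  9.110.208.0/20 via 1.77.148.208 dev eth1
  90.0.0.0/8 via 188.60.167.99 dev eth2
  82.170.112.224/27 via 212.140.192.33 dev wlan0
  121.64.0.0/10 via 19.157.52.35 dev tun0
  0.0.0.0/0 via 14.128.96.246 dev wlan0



Longest prefix match for 62.18.250.26:
  /24 89.5.75.0: no
  /20 9.110.208.0: no
  /8 90.0.0.0: no
  /27 82.170.112.224: no
  /10 121.64.0.0: no
  /0 0.0.0.0: MATCH
Selected: next-hop 14.128.96.246 via wlan0 (matched /0)


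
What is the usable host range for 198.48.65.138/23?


Network: 198.48.64.0
Broadcast: 198.48.65.255
First usable = network + 1
Last usable = broadcast - 1
Range: 198.48.64.1 to 198.48.65.254


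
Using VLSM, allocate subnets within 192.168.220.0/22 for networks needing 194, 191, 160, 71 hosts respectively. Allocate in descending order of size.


194 hosts -> /24 (254 usable): 192.168.220.0/24
191 hosts -> /24 (254 usable): 192.168.221.0/24
160 hosts -> /24 (254 usable): 192.168.222.0/24
71 hosts -> /25 (126 usable): 192.168.223.0/25
Allocation: 192.168.220.0/24 (194 hosts, 254 usable); 192.168.221.0/24 (191 hosts, 254 usable); 192.168.222.0/24 (160 hosts, 254 usable); 192.168.223.0/25 (71 hosts, 126 usable)


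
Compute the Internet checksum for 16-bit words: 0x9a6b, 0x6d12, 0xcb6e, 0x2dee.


Sum all words (with carry folding):
+ 0x9a6b = 0x9a6b
+ 0x6d12 = 0x077e
+ 0xcb6e = 0xd2ec
+ 0x2dee = 0x00db
One's complement: ~0x00db
Checksum = 0xff24


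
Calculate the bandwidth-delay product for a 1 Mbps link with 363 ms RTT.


BDP = bandwidth * RTT
= 1 Mbps * 363 ms
= 1 * 1e6 * 363 / 1000 bits
= 363000 bits
= 45375 bytes
= 44.3115 KB
BDP = 363000 bits (45375 bytes)


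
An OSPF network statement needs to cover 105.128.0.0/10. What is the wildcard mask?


Subnet mask: 255.192.0.0
Wildcard = 255.255.255.255 - subnet mask
255 - 255 = 0
255 - 192 = 63
255 - 0 = 255
255 - 0 = 255
Wildcard: 0.63.255.255


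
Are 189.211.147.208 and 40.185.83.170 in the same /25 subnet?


Mask: 255.255.255.128
189.211.147.208 AND mask = 189.211.147.128
40.185.83.170 AND mask = 40.185.83.128
No, different subnets (189.211.147.128 vs 40.185.83.128)


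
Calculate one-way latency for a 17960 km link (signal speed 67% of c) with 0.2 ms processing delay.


Speed = 0.67 * 3e5 km/s = 201000 km/s
Propagation delay = 17960 / 201000 = 0.0894 s = 89.3532 ms
Processing delay = 0.2 ms
Total one-way latency = 89.5532 ms


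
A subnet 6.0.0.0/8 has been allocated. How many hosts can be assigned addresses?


Host bits = 32 - 8 = 24
Total addresses = 2^24 = 16777216
Usable = total - 2 (network and broadcast)
Usable hosts: 16777214


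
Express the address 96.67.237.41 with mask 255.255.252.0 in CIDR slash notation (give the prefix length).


Binary: 11111111.11111111.11111100.00000000
Count leading 1s
Prefix: /22


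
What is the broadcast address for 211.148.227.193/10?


Network: 211.128.0.0/10
Host bits = 22
Set all host bits to 1:
Broadcast: 211.191.255.255


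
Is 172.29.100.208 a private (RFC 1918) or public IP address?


RFC 1918 private ranges:
  10.0.0.0/8 (10.0.0.0 - 10.255.255.255)
  172.16.0.0/12 (172.16.0.0 - 172.31.255.255)
  192.168.0.0/16 (192.168.0.0 - 192.168.255.255)
Private (in 172.16.0.0/12)


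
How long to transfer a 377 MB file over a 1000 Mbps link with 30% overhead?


Effective throughput = 1000 * (1 - 30/100) = 700 Mbps
File size in Mb = 377 * 8 = 3016 Mb
Time = 3016 / 700
Time = 4.3086 seconds


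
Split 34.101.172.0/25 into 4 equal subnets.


New prefix = 25 + 2 = 27
Each subnet has 32 addresses
  34.101.172.0/27
  34.101.172.32/27
  34.101.172.64/27
  34.101.172.96/27
Subnets: 34.101.172.0/27, 34.101.172.32/27, 34.101.172.64/27, 34.101.172.96/27


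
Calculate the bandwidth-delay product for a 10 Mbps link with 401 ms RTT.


BDP = bandwidth * RTT
= 10 Mbps * 401 ms
= 10 * 1e6 * 401 / 1000 bits
= 4010000 bits
= 501250 bytes
= 489.502 KB
BDP = 4010000 bits (501250 bytes)


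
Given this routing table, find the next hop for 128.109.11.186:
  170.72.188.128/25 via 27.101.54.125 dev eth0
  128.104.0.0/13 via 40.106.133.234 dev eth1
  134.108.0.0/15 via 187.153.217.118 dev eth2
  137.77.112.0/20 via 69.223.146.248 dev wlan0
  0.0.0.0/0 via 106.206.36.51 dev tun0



Longest prefix match for 128.109.11.186:
  /25 170.72.188.128: no
  /13 128.104.0.0: MATCH
  /15 134.108.0.0: no
  /20 137.77.112.0: no
  /0 0.0.0.0: MATCH
Selected: next-hop 40.106.133.234 via eth1 (matched /13)


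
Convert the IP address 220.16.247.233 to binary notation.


220 = 11011100
16 = 00010000
247 = 11110111
233 = 11101001
Binary: 11011100.00010000.11110111.11101001


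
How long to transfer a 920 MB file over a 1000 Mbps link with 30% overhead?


Effective throughput = 1000 * (1 - 30/100) = 700 Mbps
File size in Mb = 920 * 8 = 7360 Mb
Time = 7360 / 700
Time = 10.5143 seconds


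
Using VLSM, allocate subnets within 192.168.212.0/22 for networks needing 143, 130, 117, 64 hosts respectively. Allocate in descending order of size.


143 hosts -> /24 (254 usable): 192.168.212.0/24
130 hosts -> /24 (254 usable): 192.168.213.0/24
117 hosts -> /25 (126 usable): 192.168.214.0/25
64 hosts -> /25 (126 usable): 192.168.214.128/25
Allocation: 192.168.212.0/24 (143 hosts, 254 usable); 192.168.213.0/24 (130 hosts, 254 usable); 192.168.214.0/25 (117 hosts, 126 usable); 192.168.214.128/25 (64 hosts, 126 usable)


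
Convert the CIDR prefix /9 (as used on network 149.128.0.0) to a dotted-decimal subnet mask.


/9 means 9 network bits, 23 host bits
Binary: 11111111100000000000000000000000
Mask: 255.128.0.0


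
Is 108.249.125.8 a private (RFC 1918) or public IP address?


RFC 1918 private ranges:
  10.0.0.0/8 (10.0.0.0 - 10.255.255.255)
  172.16.0.0/12 (172.16.0.0 - 172.31.255.255)
  192.168.0.0/16 (192.168.0.0 - 192.168.255.255)
Public (not in any RFC 1918 range)


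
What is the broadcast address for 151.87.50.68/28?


Network: 151.87.50.64/28
Host bits = 4
Set all host bits to 1:
Broadcast: 151.87.50.79


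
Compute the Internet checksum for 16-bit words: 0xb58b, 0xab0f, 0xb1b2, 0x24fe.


Sum all words (with carry folding):
+ 0xb58b = 0xb58b
+ 0xab0f = 0x609b
+ 0xb1b2 = 0x124e
+ 0x24fe = 0x374c
One's complement: ~0x374c
Checksum = 0xc8b3


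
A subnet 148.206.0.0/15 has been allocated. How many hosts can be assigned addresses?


Host bits = 32 - 15 = 17
Total addresses = 2^17 = 131072
Usable = total - 2 (network and broadcast)
Usable hosts: 131070


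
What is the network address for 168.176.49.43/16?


IP:   10101000.10110000.00110001.00101011
Mask: 11111111.11111111.00000000.00000000
AND operation:
Net:  10101000.10110000.00000000.00000000
Network: 168.176.0.0/16


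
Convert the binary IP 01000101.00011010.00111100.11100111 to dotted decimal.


01000101 = 69
00011010 = 26
00111100 = 60
11100111 = 231
IP: 69.26.60.231


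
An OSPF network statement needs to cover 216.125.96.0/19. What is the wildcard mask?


Subnet mask: 255.255.224.0
Wildcard = 255.255.255.255 - subnet mask
255 - 255 = 0
255 - 255 = 0
255 - 224 = 31
255 - 0 = 255
Wildcard: 0.0.31.255


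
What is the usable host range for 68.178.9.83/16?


Network: 68.178.0.0
Broadcast: 68.178.255.255
First usable = network + 1
Last usable = broadcast - 1
Range: 68.178.0.1 to 68.178.255.254


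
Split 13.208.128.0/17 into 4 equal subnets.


New prefix = 17 + 2 = 19
Each subnet has 8192 addresses
  13.208.128.0/19
  13.208.160.0/19
  13.208.192.0/19
  13.208.224.0/19
Subnets: 13.208.128.0/19, 13.208.160.0/19, 13.208.192.0/19, 13.208.224.0/19


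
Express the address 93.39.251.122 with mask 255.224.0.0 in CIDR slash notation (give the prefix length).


Binary: 11111111.11100000.00000000.00000000
Count leading 1s
Prefix: /11


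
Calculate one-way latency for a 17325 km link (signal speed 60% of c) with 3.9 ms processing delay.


Speed = 0.6 * 3e5 km/s = 180000 km/s
Propagation delay = 17325 / 180000 = 0.0963 s = 96.25 ms
Processing delay = 3.9 ms
Total one-way latency = 100.15 ms


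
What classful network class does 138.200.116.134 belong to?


First octet: 138
Binary: 10001010
10xxxxxx -> Class B (128-191)
Class B, default mask 255.255.0.0 (/16)


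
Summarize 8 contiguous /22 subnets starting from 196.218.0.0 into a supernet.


Original prefix: /22
Number of subnets: 8 = 2^3
New prefix = 22 - 3 = 19
Supernet: 196.218.0.0/19


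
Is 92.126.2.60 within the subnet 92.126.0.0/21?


Subnet network: 92.126.0.0
Test IP AND mask: 92.126.0.0
Yes, 92.126.2.60 is in 92.126.0.0/21


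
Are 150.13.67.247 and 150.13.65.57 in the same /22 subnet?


Mask: 255.255.252.0
150.13.67.247 AND mask = 150.13.64.0
150.13.65.57 AND mask = 150.13.64.0
Yes, same subnet (150.13.64.0)


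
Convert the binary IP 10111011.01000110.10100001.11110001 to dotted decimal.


10111011 = 187
01000110 = 70
10100001 = 161
11110001 = 241
IP: 187.70.161.241


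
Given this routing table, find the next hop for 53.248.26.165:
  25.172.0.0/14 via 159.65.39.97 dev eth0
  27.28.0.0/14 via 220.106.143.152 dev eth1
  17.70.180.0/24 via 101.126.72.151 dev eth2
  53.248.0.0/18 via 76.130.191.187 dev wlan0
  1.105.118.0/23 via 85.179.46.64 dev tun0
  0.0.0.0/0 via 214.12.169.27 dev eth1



Longest prefix match for 53.248.26.165:
  /14 25.172.0.0: no
  /14 27.28.0.0: no
  /24 17.70.180.0: no
  /18 53.248.0.0: MATCH
  /23 1.105.118.0: no
  /0 0.0.0.0: MATCH
Selected: next-hop 76.130.191.187 via wlan0 (matched /18)


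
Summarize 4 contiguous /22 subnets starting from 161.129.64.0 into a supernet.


Original prefix: /22
Number of subnets: 4 = 2^2
New prefix = 22 - 2 = 20
Supernet: 161.129.64.0/20


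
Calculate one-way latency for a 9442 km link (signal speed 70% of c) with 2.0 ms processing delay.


Speed = 0.7 * 3e5 km/s = 210000 km/s
Propagation delay = 9442 / 210000 = 0.045 s = 44.9619 ms
Processing delay = 2.0 ms
Total one-way latency = 46.9619 ms


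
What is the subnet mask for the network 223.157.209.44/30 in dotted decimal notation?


/30 means 30 network bits, 2 host bits
Binary: 11111111111111111111111111111100
Mask: 255.255.255.252


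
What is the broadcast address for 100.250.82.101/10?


Network: 100.192.0.0/10
Host bits = 22
Set all host bits to 1:
Broadcast: 100.255.255.255


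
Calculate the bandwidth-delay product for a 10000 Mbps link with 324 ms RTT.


BDP = bandwidth * RTT
= 10000 Mbps * 324 ms
= 10000 * 1e6 * 324 / 1000 bits
= 3240000000 bits
= 405000000 bytes
= 395507.8125 KB
BDP = 3240000000 bits (405000000 bytes)


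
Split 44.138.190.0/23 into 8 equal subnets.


New prefix = 23 + 3 = 26
Each subnet has 64 addresses
  44.138.190.0/26
  44.138.190.64/26
  44.138.190.128/26
  44.138.190.192/26
  44.138.191.0/26
  44.138.191.64/26
  44.138.191.128/26
  44.138.191.192/26
Subnets: 44.138.190.0/26, 44.138.190.64/26, 44.138.190.128/26, 44.138.190.192/26, 44.138.191.0/26, 44.138.191.64/26, 44.138.191.128/26, 44.138.191.192/26


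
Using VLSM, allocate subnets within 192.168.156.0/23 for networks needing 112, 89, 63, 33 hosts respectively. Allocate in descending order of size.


112 hosts -> /25 (126 usable): 192.168.156.0/25
89 hosts -> /25 (126 usable): 192.168.156.128/25
63 hosts -> /25 (126 usable): 192.168.157.0/25
33 hosts -> /26 (62 usable): 192.168.157.128/26
Allocation: 192.168.156.0/25 (112 hosts, 126 usable); 192.168.156.128/25 (89 hosts, 126 usable); 192.168.157.0/25 (63 hosts, 126 usable); 192.168.157.128/26 (33 hosts, 62 usable)


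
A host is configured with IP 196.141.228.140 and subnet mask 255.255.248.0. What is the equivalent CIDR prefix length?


Binary: 11111111.11111111.11111000.00000000
Count leading 1s
Prefix: /21


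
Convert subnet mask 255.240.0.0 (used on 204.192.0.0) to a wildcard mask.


Subnet mask: 255.240.0.0
Wildcard = 255.255.255.255 - subnet mask
255 - 255 = 0
255 - 240 = 15
255 - 0 = 255
255 - 0 = 255
Wildcard: 0.15.255.255


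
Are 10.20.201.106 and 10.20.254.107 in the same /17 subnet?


Mask: 255.255.128.0
10.20.201.106 AND mask = 10.20.128.0
10.20.254.107 AND mask = 10.20.128.0
Yes, same subnet (10.20.128.0)


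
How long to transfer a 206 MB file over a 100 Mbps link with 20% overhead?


Effective throughput = 100 * (1 - 20/100) = 80 Mbps
File size in Mb = 206 * 8 = 1648 Mb
Time = 1648 / 80
Time = 20.6 seconds


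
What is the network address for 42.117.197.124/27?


IP:   00101010.01110101.11000101.01111100
Mask: 11111111.11111111.11111111.11100000
AND operation:
Net:  00101010.01110101.11000101.01100000
Network: 42.117.197.96/27


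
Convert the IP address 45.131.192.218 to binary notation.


45 = 00101101
131 = 10000011
192 = 11000000
218 = 11011010
Binary: 00101101.10000011.11000000.11011010


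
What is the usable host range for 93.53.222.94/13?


Network: 93.48.0.0
Broadcast: 93.55.255.255
First usable = network + 1
Last usable = broadcast - 1
Range: 93.48.0.1 to 93.55.255.254


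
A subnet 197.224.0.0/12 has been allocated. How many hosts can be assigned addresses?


Host bits = 32 - 12 = 20
Total addresses = 2^20 = 1048576
Usable = total - 2 (network and broadcast)
Usable hosts: 1048574


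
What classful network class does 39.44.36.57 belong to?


First octet: 39
Binary: 00100111
0xxxxxxx -> Class A (1-126)
Class A, default mask 255.0.0.0 (/8)


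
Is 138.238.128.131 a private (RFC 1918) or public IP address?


RFC 1918 private ranges:
  10.0.0.0/8 (10.0.0.0 - 10.255.255.255)
  172.16.0.0/12 (172.16.0.0 - 172.31.255.255)
  192.168.0.0/16 (192.168.0.0 - 192.168.255.255)
Public (not in any RFC 1918 range)


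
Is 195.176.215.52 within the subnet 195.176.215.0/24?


Subnet network: 195.176.215.0
Test IP AND mask: 195.176.215.0
Yes, 195.176.215.52 is in 195.176.215.0/24


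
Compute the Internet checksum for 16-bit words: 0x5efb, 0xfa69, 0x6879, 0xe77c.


Sum all words (with carry folding):
+ 0x5efb = 0x5efb
+ 0xfa69 = 0x5965
+ 0x6879 = 0xc1de
+ 0xe77c = 0xa95b
One's complement: ~0xa95b
Checksum = 0x56a4


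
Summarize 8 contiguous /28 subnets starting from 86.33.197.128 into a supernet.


Original prefix: /28
Number of subnets: 8 = 2^3
New prefix = 28 - 3 = 25
Supernet: 86.33.197.128/25


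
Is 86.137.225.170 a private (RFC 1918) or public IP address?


RFC 1918 private ranges:
  10.0.0.0/8 (10.0.0.0 - 10.255.255.255)
  172.16.0.0/12 (172.16.0.0 - 172.31.255.255)
  192.168.0.0/16 (192.168.0.0 - 192.168.255.255)
Public (not in any RFC 1918 range)


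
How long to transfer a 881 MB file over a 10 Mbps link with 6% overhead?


Effective throughput = 10 * (1 - 6/100) = 9.4 Mbps
File size in Mb = 881 * 8 = 7048 Mb
Time = 7048 / 9.4
Time = 749.7872 seconds


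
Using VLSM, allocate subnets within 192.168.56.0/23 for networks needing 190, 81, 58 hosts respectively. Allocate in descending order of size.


190 hosts -> /24 (254 usable): 192.168.56.0/24
81 hosts -> /25 (126 usable): 192.168.57.0/25
58 hosts -> /26 (62 usable): 192.168.57.128/26
Allocation: 192.168.56.0/24 (190 hosts, 254 usable); 192.168.57.0/25 (81 hosts, 126 usable); 192.168.57.128/26 (58 hosts, 62 usable)


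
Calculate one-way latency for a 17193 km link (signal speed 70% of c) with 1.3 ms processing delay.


Speed = 0.7 * 3e5 km/s = 210000 km/s
Propagation delay = 17193 / 210000 = 0.0819 s = 81.8714 ms
Processing delay = 1.3 ms
Total one-way latency = 83.1714 ms


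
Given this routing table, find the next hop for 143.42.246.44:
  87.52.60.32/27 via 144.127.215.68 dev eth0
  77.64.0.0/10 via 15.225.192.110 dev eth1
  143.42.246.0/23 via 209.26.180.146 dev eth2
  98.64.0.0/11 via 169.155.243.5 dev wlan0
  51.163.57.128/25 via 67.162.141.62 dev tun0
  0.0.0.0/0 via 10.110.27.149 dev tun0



Longest prefix match for 143.42.246.44:
  /27 87.52.60.32: no
  /10 77.64.0.0: no
  /23 143.42.246.0: MATCH
  /11 98.64.0.0: no
  /25 51.163.57.128: no
  /0 0.0.0.0: MATCH
Selected: next-hop 209.26.180.146 via eth2 (matched /23)


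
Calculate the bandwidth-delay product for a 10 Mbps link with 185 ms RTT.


BDP = bandwidth * RTT
= 10 Mbps * 185 ms
= 10 * 1e6 * 185 / 1000 bits
= 1850000 bits
= 231250 bytes
= 225.8301 KB
BDP = 1850000 bits (231250 bytes)


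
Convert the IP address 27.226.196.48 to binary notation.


27 = 00011011
226 = 11100010
196 = 11000100
48 = 00110000
Binary: 00011011.11100010.11000100.00110000


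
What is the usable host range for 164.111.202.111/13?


Network: 164.104.0.0
Broadcast: 164.111.255.255
First usable = network + 1
Last usable = broadcast - 1
Range: 164.104.0.1 to 164.111.255.254


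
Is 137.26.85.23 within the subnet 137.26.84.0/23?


Subnet network: 137.26.84.0
Test IP AND mask: 137.26.84.0
Yes, 137.26.85.23 is in 137.26.84.0/23


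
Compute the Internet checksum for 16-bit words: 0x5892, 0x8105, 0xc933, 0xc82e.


Sum all words (with carry folding):
+ 0x5892 = 0x5892
+ 0x8105 = 0xd997
+ 0xc933 = 0xa2cb
+ 0xc82e = 0x6afa
One's complement: ~0x6afa
Checksum = 0x9505


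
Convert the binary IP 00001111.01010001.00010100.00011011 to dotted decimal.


00001111 = 15
01010001 = 81
00010100 = 20
00011011 = 27
IP: 15.81.20.27


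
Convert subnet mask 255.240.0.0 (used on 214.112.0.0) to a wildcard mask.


Subnet mask: 255.240.0.0
Wildcard = 255.255.255.255 - subnet mask
255 - 255 = 0
255 - 240 = 15
255 - 0 = 255
255 - 0 = 255
Wildcard: 0.15.255.255


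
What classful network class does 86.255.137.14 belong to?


First octet: 86
Binary: 01010110
0xxxxxxx -> Class A (1-126)
Class A, default mask 255.0.0.0 (/8)


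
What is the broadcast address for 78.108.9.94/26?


Network: 78.108.9.64/26
Host bits = 6
Set all host bits to 1:
Broadcast: 78.108.9.127


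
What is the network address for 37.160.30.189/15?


IP:   00100101.10100000.00011110.10111101
Mask: 11111111.11111110.00000000.00000000
AND operation:
Net:  00100101.10100000.00000000.00000000
Network: 37.160.0.0/15


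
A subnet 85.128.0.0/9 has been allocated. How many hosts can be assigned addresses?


Host bits = 32 - 9 = 23
Total addresses = 2^23 = 8388608
Usable = total - 2 (network and broadcast)
Usable hosts: 8388606


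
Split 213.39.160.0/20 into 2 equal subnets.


New prefix = 20 + 1 = 21
Each subnet has 2048 addresses
  213.39.160.0/21
  213.39.168.0/21
Subnets: 213.39.160.0/21, 213.39.168.0/21


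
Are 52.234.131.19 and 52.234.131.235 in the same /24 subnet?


Mask: 255.255.255.0
52.234.131.19 AND mask = 52.234.131.0
52.234.131.235 AND mask = 52.234.131.0
Yes, same subnet (52.234.131.0)


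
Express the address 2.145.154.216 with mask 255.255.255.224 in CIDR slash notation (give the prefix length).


Binary: 11111111.11111111.11111111.11100000
Count leading 1s
Prefix: /27


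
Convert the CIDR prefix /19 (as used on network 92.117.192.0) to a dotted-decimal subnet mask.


/19 means 19 network bits, 13 host bits
Binary: 11111111111111111110000000000000
Mask: 255.255.224.0


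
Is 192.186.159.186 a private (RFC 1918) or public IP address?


RFC 1918 private ranges:
  10.0.0.0/8 (10.0.0.0 - 10.255.255.255)
  172.16.0.0/12 (172.16.0.0 - 172.31.255.255)
  192.168.0.0/16 (192.168.0.0 - 192.168.255.255)
Public (not in any RFC 1918 range)


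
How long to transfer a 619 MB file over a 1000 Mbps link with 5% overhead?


Effective throughput = 1000 * (1 - 5/100) = 950 Mbps
File size in Mb = 619 * 8 = 4952 Mb
Time = 4952 / 950
Time = 5.2126 seconds


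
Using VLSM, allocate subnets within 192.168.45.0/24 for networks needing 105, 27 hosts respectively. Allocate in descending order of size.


105 hosts -> /25 (126 usable): 192.168.45.0/25
27 hosts -> /27 (30 usable): 192.168.45.128/27
Allocation: 192.168.45.0/25 (105 hosts, 126 usable); 192.168.45.128/27 (27 hosts, 30 usable)


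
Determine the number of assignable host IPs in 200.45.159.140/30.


Host bits = 32 - 30 = 2
Total addresses = 2^2 = 4
Usable = total - 2 (network and broadcast)
Usable hosts: 2


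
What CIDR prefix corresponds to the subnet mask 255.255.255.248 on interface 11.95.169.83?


Binary: 11111111.11111111.11111111.11111000
Count leading 1s
Prefix: /29


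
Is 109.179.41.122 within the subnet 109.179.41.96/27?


Subnet network: 109.179.41.96
Test IP AND mask: 109.179.41.96
Yes, 109.179.41.122 is in 109.179.41.96/27


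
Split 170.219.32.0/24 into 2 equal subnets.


New prefix = 24 + 1 = 25
Each subnet has 128 addresses
  170.219.32.0/25
  170.219.32.128/25
Subnets: 170.219.32.0/25, 170.219.32.128/25


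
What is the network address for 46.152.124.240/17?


IP:   00101110.10011000.01111100.11110000
Mask: 11111111.11111111.10000000.00000000
AND operation:
Net:  00101110.10011000.00000000.00000000
Network: 46.152.0.0/17


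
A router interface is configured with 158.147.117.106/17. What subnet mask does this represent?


/17 means 17 network bits, 15 host bits
Binary: 11111111111111111000000000000000
Mask: 255.255.128.0


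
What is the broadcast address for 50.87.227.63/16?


Network: 50.87.0.0/16
Host bits = 16
Set all host bits to 1:
Broadcast: 50.87.255.255


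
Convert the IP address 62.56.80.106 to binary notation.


62 = 00111110
56 = 00111000
80 = 01010000
106 = 01101010
Binary: 00111110.00111000.01010000.01101010


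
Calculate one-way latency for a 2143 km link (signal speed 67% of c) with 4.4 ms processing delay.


Speed = 0.67 * 3e5 km/s = 201000 km/s
Propagation delay = 2143 / 201000 = 0.0107 s = 10.6617 ms
Processing delay = 4.4 ms
Total one-way latency = 15.0617 ms


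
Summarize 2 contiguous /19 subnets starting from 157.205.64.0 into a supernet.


Original prefix: /19
Number of subnets: 2 = 2^1
New prefix = 19 - 1 = 18
Supernet: 157.205.64.0/18


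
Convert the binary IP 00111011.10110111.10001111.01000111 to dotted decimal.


00111011 = 59
10110111 = 183
10001111 = 143
01000111 = 71
IP: 59.183.143.71


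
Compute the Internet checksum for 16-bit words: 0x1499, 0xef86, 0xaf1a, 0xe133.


Sum all words (with carry folding):
+ 0x1499 = 0x1499
+ 0xef86 = 0x0420
+ 0xaf1a = 0xb33a
+ 0xe133 = 0x946e
One's complement: ~0x946e
Checksum = 0x6b91


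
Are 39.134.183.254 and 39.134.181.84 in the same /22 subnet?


Mask: 255.255.252.0
39.134.183.254 AND mask = 39.134.180.0
39.134.181.84 AND mask = 39.134.180.0
Yes, same subnet (39.134.180.0)


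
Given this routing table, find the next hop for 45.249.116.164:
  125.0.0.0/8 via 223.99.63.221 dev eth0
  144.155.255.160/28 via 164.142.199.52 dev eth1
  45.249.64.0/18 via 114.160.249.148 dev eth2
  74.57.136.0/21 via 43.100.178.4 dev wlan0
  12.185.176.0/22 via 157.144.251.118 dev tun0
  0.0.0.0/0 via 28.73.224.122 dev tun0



Longest prefix match for 45.249.116.164:
  /8 125.0.0.0: no
  /28 144.155.255.160: no
  /18 45.249.64.0: MATCH
  /21 74.57.136.0: no
  /22 12.185.176.0: no
  /0 0.0.0.0: MATCH
Selected: next-hop 114.160.249.148 via eth2 (matched /18)


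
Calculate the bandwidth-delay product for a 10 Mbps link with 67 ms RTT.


BDP = bandwidth * RTT
= 10 Mbps * 67 ms
= 10 * 1e6 * 67 / 1000 bits
= 670000 bits
= 83750 bytes
= 81.7871 KB
BDP = 670000 bits (83750 bytes)


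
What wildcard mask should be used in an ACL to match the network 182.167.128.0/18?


Subnet mask: 255.255.192.0
Wildcard = 255.255.255.255 - subnet mask
255 - 255 = 0
255 - 255 = 0
255 - 192 = 63
255 - 0 = 255
Wildcard: 0.0.63.255


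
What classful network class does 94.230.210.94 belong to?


First octet: 94
Binary: 01011110
0xxxxxxx -> Class A (1-126)
Class A, default mask 255.0.0.0 (/8)


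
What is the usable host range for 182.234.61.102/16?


Network: 182.234.0.0
Broadcast: 182.234.255.255
First usable = network + 1
Last usable = broadcast - 1
Range: 182.234.0.1 to 182.234.255.254


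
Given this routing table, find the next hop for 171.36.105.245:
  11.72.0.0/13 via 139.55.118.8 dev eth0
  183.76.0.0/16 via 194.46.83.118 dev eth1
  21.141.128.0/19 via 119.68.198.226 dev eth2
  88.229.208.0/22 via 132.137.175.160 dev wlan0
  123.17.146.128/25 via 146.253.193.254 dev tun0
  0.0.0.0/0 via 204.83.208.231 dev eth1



Longest prefix match for 171.36.105.245:
  /13 11.72.0.0: no
  /16 183.76.0.0: no
  /19 21.141.128.0: no
  /22 88.229.208.0: no
  /25 123.17.146.128: no
  /0 0.0.0.0: MATCH
Selected: next-hop 204.83.208.231 via eth1 (matched /0)


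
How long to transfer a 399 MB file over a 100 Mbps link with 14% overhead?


Effective throughput = 100 * (1 - 14/100) = 86 Mbps
File size in Mb = 399 * 8 = 3192 Mb
Time = 3192 / 86
Time = 37.1163 seconds


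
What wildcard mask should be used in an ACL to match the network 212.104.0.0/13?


Subnet mask: 255.248.0.0
Wildcard = 255.255.255.255 - subnet mask
255 - 255 = 0
255 - 248 = 7
255 - 0 = 255
255 - 0 = 255
Wildcard: 0.7.255.255


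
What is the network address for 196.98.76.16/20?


IP:   11000100.01100010.01001100.00010000
Mask: 11111111.11111111.11110000.00000000
AND operation:
Net:  11000100.01100010.01000000.00000000
Network: 196.98.64.0/20


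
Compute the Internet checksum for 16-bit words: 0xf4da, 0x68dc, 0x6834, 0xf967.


Sum all words (with carry folding):
+ 0xf4da = 0xf4da
+ 0x68dc = 0x5db7
+ 0x6834 = 0xc5eb
+ 0xf967 = 0xbf53
One's complement: ~0xbf53
Checksum = 0x40ac


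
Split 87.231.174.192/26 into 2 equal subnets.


New prefix = 26 + 1 = 27
Each subnet has 32 addresses
  87.231.174.192/27
  87.231.174.224/27
Subnets: 87.231.174.192/27, 87.231.174.224/27


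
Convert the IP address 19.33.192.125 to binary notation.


19 = 00010011
33 = 00100001
192 = 11000000
125 = 01111101
Binary: 00010011.00100001.11000000.01111101


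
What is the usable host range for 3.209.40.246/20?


Network: 3.209.32.0
Broadcast: 3.209.47.255
First usable = network + 1
Last usable = broadcast - 1
Range: 3.209.32.1 to 3.209.47.254


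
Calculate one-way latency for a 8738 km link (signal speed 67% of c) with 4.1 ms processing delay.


Speed = 0.67 * 3e5 km/s = 201000 km/s
Propagation delay = 8738 / 201000 = 0.0435 s = 43.4726 ms
Processing delay = 4.1 ms
Total one-way latency = 47.5726 ms


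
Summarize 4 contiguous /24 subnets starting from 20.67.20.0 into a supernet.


Original prefix: /24
Number of subnets: 4 = 2^2
New prefix = 24 - 2 = 22
Supernet: 20.67.20.0/22


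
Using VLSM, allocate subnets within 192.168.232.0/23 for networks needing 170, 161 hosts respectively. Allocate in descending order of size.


170 hosts -> /24 (254 usable): 192.168.232.0/24
161 hosts -> /24 (254 usable): 192.168.233.0/24
Allocation: 192.168.232.0/24 (170 hosts, 254 usable); 192.168.233.0/24 (161 hosts, 254 usable)


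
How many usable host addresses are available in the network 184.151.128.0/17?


Host bits = 32 - 17 = 15
Total addresses = 2^15 = 32768
Usable = total - 2 (network and broadcast)
Usable hosts: 32766


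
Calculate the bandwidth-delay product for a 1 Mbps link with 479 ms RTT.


BDP = bandwidth * RTT
= 1 Mbps * 479 ms
= 1 * 1e6 * 479 / 1000 bits
= 479000 bits
= 59875 bytes
= 58.4717 KB
BDP = 479000 bits (59875 bytes)


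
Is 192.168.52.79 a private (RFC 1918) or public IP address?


RFC 1918 private ranges:
  10.0.0.0/8 (10.0.0.0 - 10.255.255.255)
  172.16.0.0/12 (172.16.0.0 - 172.31.255.255)
  192.168.0.0/16 (192.168.0.0 - 192.168.255.255)
Private (in 192.168.0.0/16)


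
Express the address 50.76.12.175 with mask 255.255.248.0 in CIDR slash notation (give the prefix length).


Binary: 11111111.11111111.11111000.00000000
Count leading 1s
Prefix: /21


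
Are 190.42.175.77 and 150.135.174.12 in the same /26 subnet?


Mask: 255.255.255.192
190.42.175.77 AND mask = 190.42.175.64
150.135.174.12 AND mask = 150.135.174.0
No, different subnets (190.42.175.64 vs 150.135.174.0)


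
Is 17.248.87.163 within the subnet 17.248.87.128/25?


Subnet network: 17.248.87.128
Test IP AND mask: 17.248.87.128
Yes, 17.248.87.163 is in 17.248.87.128/25


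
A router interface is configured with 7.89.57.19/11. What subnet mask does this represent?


/11 means 11 network bits, 21 host bits
Binary: 11111111111000000000000000000000
Mask: 255.224.0.0


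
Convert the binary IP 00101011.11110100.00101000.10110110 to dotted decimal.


00101011 = 43
11110100 = 244
00101000 = 40
10110110 = 182
IP: 43.244.40.182


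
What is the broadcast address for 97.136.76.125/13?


Network: 97.136.0.0/13
Host bits = 19
Set all host bits to 1:
Broadcast: 97.143.255.255


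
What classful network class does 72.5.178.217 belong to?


First octet: 72
Binary: 01001000
0xxxxxxx -> Class A (1-126)
Class A, default mask 255.0.0.0 (/8)


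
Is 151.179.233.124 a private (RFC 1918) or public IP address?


RFC 1918 private ranges:
  10.0.0.0/8 (10.0.0.0 - 10.255.255.255)
  172.16.0.0/12 (172.16.0.0 - 172.31.255.255)
  192.168.0.0/16 (192.168.0.0 - 192.168.255.255)
Public (not in any RFC 1918 range)


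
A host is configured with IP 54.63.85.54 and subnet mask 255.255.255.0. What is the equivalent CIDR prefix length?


Binary: 11111111.11111111.11111111.00000000
Count leading 1s
Prefix: /24


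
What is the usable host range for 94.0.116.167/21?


Network: 94.0.112.0
Broadcast: 94.0.119.255
First usable = network + 1
Last usable = broadcast - 1
Range: 94.0.112.1 to 94.0.119.254
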